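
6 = 6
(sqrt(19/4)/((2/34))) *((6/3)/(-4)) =-17 *sqrt(19)/4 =-18.53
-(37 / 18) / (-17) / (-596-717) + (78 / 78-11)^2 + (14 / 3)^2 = 48927595 / 401778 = 121.78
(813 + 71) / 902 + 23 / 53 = 33799 / 23903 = 1.41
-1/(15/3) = -1/5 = -0.20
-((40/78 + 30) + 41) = -2789/39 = -71.51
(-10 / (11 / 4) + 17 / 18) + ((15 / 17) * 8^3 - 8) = 1484651 / 3366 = 441.07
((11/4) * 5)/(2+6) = 55/32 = 1.72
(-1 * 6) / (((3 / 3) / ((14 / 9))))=-28 / 3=-9.33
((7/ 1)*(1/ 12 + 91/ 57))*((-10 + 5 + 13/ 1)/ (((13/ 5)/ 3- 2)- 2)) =-26810/ 893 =-30.02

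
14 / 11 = 1.27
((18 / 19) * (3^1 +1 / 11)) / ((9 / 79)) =5372 / 209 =25.70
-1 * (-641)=641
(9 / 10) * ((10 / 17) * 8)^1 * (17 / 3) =24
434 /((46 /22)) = 4774 /23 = 207.57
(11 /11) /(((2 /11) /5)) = 55 /2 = 27.50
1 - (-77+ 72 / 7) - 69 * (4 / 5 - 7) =17343 / 35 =495.51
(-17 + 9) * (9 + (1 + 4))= -112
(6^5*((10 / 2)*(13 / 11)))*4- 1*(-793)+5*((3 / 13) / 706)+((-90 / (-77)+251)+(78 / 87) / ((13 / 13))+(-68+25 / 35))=3786869403805 / 20494474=184775.14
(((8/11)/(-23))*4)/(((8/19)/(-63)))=4788/253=18.92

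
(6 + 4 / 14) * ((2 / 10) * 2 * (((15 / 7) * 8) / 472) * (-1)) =-0.09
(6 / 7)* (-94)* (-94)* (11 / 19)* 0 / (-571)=0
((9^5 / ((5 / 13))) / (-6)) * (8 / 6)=-34117.20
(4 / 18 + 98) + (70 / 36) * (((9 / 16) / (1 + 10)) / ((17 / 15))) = 5294581 / 53856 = 98.31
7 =7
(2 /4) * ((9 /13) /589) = 9 /15314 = 0.00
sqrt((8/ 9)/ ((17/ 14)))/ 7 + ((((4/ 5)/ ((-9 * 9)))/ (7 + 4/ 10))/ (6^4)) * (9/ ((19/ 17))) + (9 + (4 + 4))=4 * sqrt(119)/ 357 + 34849099/ 2049948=17.12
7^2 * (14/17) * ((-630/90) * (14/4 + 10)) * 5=-324135/17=-19066.76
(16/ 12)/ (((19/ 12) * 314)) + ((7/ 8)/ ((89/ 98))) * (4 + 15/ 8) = 5.66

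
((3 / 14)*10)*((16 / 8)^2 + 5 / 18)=55 / 6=9.17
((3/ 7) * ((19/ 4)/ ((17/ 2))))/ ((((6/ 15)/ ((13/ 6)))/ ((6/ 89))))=3705/ 42364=0.09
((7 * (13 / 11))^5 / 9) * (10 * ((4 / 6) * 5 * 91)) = 56786925204100 / 4348377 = 13059338.05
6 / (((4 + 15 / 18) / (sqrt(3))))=2.15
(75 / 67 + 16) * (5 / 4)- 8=3591 / 268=13.40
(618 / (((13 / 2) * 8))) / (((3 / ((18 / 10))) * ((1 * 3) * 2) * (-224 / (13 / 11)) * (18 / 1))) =-0.00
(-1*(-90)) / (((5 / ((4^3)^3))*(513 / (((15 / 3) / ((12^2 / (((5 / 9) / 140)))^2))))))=640 / 18324873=0.00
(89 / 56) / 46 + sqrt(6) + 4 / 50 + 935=sqrt(6) + 60221377 / 64400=937.56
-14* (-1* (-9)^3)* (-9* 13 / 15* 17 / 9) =751842 / 5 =150368.40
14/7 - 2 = 0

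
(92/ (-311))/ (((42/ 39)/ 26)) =-15548/ 2177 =-7.14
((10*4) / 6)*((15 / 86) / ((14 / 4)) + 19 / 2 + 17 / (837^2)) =40275814150 / 632613807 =63.67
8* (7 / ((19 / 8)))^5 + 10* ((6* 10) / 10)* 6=5297249848 / 2476099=2139.35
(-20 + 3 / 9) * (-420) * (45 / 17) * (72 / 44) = 6690600 / 187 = 35778.61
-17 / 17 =-1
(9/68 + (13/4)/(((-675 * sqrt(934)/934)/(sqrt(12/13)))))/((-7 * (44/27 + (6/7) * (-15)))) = 243/144296 - sqrt(36426)/106100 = -0.00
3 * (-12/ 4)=-9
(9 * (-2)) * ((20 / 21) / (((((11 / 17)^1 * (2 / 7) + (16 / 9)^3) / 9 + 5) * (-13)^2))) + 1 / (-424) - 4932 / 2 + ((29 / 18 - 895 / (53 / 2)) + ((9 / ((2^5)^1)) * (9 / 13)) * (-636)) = -1863113644348561 / 710564417082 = -2622.02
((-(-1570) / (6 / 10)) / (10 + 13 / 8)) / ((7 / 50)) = 3140000 / 1953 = 1607.78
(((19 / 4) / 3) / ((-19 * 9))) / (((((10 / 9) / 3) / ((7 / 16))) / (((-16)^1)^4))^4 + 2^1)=-207846765496822136832 / 44894901347313581556337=-0.00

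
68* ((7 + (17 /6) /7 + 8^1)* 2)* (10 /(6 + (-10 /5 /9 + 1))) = 1319880 /427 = 3091.05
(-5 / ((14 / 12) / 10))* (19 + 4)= -6900 / 7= -985.71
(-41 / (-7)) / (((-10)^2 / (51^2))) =106641 / 700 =152.34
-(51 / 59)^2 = -2601 / 3481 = -0.75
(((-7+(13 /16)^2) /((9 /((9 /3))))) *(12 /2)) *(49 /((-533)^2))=-0.00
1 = 1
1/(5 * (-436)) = -1/2180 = -0.00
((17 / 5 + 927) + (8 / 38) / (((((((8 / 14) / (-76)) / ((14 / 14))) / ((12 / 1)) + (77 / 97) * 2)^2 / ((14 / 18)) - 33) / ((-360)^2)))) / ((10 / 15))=56788743857406 / 2773923092635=20.47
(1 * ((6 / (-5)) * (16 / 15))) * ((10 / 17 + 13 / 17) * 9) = -15.59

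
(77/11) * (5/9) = 35/9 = 3.89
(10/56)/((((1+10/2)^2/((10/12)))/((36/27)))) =25/4536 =0.01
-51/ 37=-1.38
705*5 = 3525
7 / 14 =0.50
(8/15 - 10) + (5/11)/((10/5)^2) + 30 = 13627/660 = 20.65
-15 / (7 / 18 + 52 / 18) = -270 / 59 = -4.58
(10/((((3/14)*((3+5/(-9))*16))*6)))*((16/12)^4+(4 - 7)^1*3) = -1505/1296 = -1.16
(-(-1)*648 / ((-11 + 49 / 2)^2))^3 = 32768 / 729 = 44.95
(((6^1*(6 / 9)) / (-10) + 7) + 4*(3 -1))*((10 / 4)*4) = 146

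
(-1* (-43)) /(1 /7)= 301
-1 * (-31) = 31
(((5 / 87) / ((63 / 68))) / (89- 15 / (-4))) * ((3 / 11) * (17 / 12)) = 5780 / 22367961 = 0.00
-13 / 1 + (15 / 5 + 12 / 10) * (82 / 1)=1657 / 5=331.40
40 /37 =1.08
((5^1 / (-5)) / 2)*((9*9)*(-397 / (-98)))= -32157 / 196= -164.07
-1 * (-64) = 64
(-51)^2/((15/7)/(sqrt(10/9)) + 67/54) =-461110482/370529 + 238912254 *sqrt(10)/370529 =794.53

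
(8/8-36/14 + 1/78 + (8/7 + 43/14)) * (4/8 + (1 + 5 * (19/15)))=34075/1638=20.80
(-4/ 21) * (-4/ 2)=8/ 21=0.38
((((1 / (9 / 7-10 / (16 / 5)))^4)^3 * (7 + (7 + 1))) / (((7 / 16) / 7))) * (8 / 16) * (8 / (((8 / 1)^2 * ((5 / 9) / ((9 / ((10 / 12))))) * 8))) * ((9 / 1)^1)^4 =1137349389471216865426538496 / 7128804434230894727239205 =159.54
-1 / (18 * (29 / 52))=-0.10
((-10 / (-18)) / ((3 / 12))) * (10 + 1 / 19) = 3820 / 171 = 22.34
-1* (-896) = 896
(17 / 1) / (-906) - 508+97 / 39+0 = -1984717 / 3926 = -505.53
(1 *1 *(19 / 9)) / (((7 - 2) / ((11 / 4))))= 209 / 180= 1.16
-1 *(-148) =148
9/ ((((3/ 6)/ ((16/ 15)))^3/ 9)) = 98304/ 125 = 786.43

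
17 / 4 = 4.25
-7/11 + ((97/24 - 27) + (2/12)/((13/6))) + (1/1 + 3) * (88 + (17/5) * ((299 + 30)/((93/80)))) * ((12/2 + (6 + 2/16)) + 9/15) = 28424496941/531960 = 53433.52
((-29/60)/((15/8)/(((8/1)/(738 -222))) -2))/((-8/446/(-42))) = -90538/9515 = -9.52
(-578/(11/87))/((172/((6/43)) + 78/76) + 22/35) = -200641140/54174373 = -3.70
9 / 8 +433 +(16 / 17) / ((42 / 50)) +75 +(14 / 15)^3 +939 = 4659037913 / 3213000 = 1450.06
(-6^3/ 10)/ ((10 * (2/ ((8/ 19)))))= -216/ 475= -0.45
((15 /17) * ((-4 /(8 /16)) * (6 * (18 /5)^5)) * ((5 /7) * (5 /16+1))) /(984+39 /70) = -238085568 /9763525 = -24.39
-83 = -83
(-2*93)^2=34596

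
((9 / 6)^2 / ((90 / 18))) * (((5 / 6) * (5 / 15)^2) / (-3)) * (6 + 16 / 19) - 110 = -75305 / 684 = -110.10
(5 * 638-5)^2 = 10144225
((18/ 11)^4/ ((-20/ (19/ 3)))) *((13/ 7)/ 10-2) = 10554462/ 2562175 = 4.12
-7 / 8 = -0.88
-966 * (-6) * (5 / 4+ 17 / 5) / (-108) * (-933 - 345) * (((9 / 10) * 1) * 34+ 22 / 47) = 9908385.94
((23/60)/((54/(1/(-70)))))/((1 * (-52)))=23/11793600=0.00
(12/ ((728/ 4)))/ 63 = 2/ 1911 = 0.00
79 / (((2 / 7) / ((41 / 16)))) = 22673 / 32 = 708.53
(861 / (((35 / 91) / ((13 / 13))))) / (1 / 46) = 102975.60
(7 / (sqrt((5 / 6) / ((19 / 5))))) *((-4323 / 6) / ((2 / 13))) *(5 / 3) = -131131 *sqrt(114) / 12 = -116674.66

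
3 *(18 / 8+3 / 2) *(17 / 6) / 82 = 255 / 656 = 0.39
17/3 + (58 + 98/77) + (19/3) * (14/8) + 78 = 6777/44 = 154.02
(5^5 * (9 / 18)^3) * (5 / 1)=15625 / 8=1953.12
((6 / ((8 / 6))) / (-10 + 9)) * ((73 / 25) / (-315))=73 / 1750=0.04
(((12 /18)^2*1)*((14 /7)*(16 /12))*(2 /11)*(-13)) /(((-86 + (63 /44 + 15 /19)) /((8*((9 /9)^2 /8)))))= 63232 /1891053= 0.03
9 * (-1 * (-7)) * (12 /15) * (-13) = -3276 /5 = -655.20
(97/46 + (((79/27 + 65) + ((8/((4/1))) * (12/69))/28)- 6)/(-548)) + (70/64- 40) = -703414087/19057248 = -36.91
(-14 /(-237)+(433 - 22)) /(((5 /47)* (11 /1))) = 4578787 /13035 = 351.27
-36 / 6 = -6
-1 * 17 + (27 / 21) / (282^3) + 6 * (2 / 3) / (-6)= -308146663 / 17442264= -17.67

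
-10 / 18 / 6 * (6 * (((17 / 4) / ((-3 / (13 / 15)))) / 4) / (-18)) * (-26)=2873 / 11664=0.25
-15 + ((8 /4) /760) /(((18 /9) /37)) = -11363 /760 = -14.95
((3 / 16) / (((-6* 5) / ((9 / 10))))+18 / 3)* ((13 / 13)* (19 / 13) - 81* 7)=-3390.05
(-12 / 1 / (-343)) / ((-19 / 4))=-48 / 6517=-0.01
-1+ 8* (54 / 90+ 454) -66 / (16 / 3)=144937 / 40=3623.42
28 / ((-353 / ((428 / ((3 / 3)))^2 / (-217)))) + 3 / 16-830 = -133566435 / 175088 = -762.85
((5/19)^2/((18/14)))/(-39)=-0.00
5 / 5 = 1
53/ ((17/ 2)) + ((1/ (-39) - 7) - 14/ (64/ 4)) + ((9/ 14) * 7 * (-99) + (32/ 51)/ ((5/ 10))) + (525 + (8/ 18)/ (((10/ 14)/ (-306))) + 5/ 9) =-8811659/ 79560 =-110.75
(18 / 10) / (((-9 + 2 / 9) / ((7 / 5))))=-567 / 1975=-0.29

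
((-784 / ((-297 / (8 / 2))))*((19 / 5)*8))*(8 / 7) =544768 / 1485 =366.85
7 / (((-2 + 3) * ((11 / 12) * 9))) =28 / 33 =0.85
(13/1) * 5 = 65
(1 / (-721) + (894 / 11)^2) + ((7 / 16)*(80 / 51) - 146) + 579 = 31318297223 / 4449291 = 7038.94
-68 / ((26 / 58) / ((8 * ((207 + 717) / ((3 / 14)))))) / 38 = -34013056 / 247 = -137704.68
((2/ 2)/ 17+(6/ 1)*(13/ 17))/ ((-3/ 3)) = -79/ 17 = -4.65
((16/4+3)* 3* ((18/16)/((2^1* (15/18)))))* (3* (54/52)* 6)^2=4952.78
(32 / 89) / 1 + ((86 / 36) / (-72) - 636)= -73321139 / 115344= -635.67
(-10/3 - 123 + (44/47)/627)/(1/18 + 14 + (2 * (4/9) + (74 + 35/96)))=-32490528/22968853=-1.41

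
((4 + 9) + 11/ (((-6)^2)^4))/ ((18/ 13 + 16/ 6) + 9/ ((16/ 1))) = 283855247/ 100741968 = 2.82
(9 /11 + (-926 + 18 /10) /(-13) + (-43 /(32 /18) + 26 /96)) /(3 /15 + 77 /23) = 9471101 /700128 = 13.53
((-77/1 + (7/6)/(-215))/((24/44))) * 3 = -1092707/2580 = -423.53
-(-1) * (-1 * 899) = -899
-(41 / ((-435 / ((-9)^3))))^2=-99261369 / 21025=-4721.11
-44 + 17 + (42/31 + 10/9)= -6845/279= -24.53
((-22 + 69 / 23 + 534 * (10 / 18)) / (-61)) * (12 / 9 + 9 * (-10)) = 221578 / 549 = 403.60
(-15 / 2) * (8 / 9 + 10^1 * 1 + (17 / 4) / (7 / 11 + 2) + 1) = -70475 / 696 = -101.26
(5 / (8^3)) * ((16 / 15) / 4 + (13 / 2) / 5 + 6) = 227 / 3072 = 0.07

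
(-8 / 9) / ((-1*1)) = 8 / 9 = 0.89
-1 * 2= -2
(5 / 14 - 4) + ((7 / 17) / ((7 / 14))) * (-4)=-1651 / 238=-6.94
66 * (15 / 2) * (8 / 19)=208.42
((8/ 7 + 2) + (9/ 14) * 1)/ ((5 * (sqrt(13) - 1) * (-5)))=-53 * sqrt(13)/ 4200 - 53/ 4200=-0.06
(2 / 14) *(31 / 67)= 31 / 469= 0.07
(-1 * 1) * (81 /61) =-81 /61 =-1.33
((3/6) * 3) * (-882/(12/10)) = -2205/2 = -1102.50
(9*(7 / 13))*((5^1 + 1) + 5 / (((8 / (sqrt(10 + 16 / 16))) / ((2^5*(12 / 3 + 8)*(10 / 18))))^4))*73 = 974076080642 / 9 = 108230675626.89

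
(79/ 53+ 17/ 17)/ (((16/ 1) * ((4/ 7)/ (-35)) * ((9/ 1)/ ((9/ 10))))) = -1617/ 1696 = -0.95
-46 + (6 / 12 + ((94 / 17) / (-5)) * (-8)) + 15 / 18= -9134 / 255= -35.82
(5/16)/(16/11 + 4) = 11/192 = 0.06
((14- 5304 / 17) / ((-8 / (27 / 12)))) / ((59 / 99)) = 132759 / 944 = 140.63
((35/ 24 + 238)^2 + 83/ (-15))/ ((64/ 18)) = 165124109/ 10240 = 16125.40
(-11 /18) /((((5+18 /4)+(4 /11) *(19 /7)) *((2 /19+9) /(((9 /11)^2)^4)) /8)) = -267846264 /26050804505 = -0.01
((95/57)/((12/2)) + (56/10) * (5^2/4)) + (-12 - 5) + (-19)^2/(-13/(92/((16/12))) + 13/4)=2071453/15210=136.19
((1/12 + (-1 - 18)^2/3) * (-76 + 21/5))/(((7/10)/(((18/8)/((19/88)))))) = -17118915/133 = -128713.65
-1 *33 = -33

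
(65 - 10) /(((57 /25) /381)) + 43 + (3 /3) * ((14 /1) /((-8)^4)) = 9233.79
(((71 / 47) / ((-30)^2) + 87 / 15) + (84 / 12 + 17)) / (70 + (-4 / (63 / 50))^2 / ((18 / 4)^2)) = 45030285531 / 106521881000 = 0.42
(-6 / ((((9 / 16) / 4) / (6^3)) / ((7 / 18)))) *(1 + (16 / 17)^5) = -6230.81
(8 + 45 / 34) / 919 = 317 / 31246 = 0.01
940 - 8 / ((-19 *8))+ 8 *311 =65133 / 19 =3428.05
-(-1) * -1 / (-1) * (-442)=-442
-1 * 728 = -728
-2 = -2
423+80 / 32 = 851 / 2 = 425.50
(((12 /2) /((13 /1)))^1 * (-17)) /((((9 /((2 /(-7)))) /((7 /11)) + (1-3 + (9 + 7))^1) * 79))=0.00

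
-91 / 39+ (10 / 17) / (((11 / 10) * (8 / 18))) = -634 / 561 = -1.13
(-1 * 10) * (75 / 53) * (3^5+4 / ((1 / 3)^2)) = -209250 / 53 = -3948.11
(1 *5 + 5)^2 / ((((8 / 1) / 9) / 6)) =675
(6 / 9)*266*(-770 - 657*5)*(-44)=94919440 / 3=31639813.33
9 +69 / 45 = 158 / 15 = 10.53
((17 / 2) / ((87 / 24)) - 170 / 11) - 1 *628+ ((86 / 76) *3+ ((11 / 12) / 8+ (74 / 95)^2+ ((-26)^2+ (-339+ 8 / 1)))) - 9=-83189103451 / 276381600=-300.99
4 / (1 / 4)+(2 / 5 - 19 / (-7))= 669 / 35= 19.11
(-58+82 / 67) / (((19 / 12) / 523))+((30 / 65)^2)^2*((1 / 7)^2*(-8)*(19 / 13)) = -434346709226544 / 23160143461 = -18754.06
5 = 5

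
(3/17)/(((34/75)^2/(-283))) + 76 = -3282073/19652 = -167.01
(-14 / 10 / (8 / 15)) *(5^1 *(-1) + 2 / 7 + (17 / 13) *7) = -303 / 26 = -11.65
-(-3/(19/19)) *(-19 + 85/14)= -543/14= -38.79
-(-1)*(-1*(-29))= 29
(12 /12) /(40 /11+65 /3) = 33 /835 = 0.04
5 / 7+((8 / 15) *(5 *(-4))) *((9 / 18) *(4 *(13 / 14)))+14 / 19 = -7325 / 399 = -18.36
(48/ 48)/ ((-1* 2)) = -1/ 2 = -0.50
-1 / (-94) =1 / 94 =0.01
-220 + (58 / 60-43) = -7861 / 30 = -262.03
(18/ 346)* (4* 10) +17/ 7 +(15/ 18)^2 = 226871/ 43596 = 5.20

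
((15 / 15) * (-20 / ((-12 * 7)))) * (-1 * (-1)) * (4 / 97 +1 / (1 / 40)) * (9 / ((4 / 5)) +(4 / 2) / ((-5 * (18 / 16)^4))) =14449451 / 137781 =104.87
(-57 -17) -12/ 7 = -530/ 7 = -75.71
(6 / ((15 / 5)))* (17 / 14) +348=2453 / 7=350.43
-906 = -906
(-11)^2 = 121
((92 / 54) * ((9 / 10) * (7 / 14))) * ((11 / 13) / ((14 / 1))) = 253 / 5460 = 0.05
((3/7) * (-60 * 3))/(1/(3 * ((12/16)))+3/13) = -63180/553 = -114.25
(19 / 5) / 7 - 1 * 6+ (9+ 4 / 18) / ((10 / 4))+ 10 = 2593 / 315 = 8.23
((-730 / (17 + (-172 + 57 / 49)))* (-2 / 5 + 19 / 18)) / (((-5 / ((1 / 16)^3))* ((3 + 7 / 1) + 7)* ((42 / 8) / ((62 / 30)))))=-934619 / 265723545600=-0.00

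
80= 80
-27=-27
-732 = -732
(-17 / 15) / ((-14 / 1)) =17 / 210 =0.08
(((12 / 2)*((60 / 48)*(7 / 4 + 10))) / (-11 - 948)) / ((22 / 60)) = -10575 / 42196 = -0.25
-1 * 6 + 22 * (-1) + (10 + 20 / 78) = -692 / 39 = -17.74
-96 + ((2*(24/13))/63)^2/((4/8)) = -7154272/74529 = -95.99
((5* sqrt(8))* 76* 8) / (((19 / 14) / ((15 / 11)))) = 67200* sqrt(2) / 11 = 8639.56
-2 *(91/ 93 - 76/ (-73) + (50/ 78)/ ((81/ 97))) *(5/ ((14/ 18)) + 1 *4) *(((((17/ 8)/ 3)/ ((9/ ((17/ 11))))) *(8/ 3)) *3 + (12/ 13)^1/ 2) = -83.40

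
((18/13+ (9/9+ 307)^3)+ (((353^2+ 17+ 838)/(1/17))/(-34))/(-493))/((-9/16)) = -2996155267168/57681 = -51943538.90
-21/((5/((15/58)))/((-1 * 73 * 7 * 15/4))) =482895/232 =2081.44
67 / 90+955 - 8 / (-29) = 2495213 / 2610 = 956.02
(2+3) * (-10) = -50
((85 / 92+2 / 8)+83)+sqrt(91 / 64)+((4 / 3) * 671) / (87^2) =85.48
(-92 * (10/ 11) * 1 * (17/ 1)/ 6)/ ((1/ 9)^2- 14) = 211140/ 12463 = 16.94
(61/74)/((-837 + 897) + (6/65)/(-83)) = 329095/23953356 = 0.01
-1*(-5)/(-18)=-5/18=-0.28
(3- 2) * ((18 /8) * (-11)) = -99 /4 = -24.75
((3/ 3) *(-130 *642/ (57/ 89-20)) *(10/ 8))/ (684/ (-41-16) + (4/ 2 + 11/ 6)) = -55709550/ 84427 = -659.85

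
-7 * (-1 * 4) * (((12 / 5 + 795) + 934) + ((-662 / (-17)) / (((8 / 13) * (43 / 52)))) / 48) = 2128255577 / 43860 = 48523.84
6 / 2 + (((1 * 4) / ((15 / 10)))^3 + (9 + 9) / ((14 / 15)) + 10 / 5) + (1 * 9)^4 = 1248203 / 189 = 6604.25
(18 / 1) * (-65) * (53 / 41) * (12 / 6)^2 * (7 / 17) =-1736280 / 697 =-2491.08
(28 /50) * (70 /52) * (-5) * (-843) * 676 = 2147964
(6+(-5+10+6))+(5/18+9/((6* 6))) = 631/36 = 17.53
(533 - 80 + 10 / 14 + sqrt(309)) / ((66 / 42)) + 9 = 7*sqrt(309) / 11 + 3275 / 11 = 308.91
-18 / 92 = -9 / 46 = -0.20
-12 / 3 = -4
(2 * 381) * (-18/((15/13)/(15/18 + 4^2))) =-1000506/5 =-200101.20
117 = 117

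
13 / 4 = 3.25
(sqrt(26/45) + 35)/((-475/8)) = -56/95-8 *sqrt(130)/7125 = -0.60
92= 92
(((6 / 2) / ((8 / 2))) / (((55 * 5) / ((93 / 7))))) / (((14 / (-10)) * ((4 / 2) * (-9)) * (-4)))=-31 / 86240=-0.00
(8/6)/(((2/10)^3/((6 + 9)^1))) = 2500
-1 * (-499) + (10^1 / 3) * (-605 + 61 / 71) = -107551 / 71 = -1514.80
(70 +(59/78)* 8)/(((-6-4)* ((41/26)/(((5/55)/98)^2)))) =-1483/357340830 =-0.00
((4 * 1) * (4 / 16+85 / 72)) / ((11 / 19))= 1957 / 198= 9.88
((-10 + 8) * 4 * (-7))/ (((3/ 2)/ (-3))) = -112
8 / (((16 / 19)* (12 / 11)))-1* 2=161 / 24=6.71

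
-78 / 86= -39 / 43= -0.91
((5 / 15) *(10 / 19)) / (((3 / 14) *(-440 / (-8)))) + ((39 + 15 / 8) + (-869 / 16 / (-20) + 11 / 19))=26595509 / 601920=44.18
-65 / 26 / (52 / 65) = -25 / 8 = -3.12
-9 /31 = -0.29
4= 4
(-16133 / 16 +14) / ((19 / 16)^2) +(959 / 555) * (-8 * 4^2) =-185585392 / 200355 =-926.28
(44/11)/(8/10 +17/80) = 3.95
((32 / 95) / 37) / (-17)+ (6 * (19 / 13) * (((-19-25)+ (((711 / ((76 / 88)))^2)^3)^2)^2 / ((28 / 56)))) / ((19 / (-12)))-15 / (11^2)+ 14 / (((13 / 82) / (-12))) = -2522221767406507595573721730662019534806485179132552974058440911710978104880203872094620988275851484498514539 / 24234596614312440879222018624973810285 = -104075252728445939715280800000000000000000000000000000000000000000000000.00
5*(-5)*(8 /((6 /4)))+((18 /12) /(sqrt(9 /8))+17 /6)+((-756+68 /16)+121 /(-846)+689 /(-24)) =-3083167 /3384+sqrt(2) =-909.69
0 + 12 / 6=2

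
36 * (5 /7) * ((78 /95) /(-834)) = -468 /18487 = -0.03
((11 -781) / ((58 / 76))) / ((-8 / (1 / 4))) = 7315 / 232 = 31.53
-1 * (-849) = 849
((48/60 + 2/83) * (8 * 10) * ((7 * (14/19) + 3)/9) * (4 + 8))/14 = 29760/581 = 51.22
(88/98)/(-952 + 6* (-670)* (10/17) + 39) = -748/2730329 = -0.00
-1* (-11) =11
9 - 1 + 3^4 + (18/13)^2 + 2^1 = 15703/169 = 92.92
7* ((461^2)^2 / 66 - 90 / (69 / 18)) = 7271592996521 / 1518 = 4790245715.76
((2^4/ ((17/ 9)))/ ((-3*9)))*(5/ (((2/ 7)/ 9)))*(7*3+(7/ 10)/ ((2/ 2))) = -18228/ 17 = -1072.24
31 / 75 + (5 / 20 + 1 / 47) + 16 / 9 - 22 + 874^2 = 32311128359 / 42300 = 763856.46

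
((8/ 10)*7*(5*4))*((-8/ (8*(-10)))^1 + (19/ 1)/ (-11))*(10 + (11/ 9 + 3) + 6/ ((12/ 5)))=-3047.70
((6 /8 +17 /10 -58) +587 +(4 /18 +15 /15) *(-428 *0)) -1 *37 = 494.45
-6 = -6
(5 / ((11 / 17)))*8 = 680 / 11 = 61.82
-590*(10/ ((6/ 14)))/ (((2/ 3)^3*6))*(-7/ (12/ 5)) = 361375/ 16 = 22585.94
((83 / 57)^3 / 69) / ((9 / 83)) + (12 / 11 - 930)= -1174597546423 / 1265053383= -928.50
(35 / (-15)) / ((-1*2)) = 7 / 6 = 1.17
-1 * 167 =-167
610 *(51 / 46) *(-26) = -404430 / 23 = -17583.91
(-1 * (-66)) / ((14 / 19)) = 627 / 7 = 89.57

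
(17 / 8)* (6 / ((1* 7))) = 51 / 28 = 1.82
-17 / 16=-1.06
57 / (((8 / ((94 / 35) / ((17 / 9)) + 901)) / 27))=826352199 / 4760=173603.40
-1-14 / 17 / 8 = -75 / 68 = -1.10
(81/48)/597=9/3184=0.00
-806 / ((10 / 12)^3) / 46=-87048 / 2875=-30.28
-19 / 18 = -1.06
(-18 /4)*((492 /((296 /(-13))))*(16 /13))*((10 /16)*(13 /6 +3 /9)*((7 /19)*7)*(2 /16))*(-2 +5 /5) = -1356075 /22496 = -60.28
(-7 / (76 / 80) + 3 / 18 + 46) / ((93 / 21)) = 8.76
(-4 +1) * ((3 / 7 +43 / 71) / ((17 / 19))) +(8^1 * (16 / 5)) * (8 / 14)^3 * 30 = 57890862 / 414001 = 139.83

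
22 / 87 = 0.25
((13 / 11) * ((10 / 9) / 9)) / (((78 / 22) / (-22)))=-220 / 243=-0.91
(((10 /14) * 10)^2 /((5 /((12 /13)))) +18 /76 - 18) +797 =19090207 /24206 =788.66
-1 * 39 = -39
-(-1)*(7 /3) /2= 7 /6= 1.17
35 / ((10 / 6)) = 21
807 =807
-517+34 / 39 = -20129 / 39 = -516.13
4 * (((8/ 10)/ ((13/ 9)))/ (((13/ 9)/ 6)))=7776/ 845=9.20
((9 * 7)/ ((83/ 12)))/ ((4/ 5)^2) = 4725/ 332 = 14.23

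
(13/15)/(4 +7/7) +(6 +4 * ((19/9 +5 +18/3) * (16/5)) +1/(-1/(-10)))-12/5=40859/225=181.60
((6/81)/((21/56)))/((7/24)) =0.68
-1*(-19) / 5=19 / 5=3.80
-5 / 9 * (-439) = 2195 / 9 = 243.89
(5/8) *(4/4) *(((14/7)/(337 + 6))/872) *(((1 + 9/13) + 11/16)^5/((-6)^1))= -49530731765625/931573802230349824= -0.00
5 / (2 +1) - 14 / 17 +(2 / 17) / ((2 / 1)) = 46 / 51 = 0.90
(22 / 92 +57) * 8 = 10532 / 23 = 457.91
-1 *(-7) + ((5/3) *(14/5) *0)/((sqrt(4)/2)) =7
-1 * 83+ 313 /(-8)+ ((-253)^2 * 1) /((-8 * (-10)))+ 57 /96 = 108573 /160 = 678.58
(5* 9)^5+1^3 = 184528126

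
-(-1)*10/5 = 2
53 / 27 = 1.96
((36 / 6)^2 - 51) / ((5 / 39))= -117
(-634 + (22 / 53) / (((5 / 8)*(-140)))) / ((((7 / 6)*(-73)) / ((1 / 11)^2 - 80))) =-341498001156 / 573482525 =-595.48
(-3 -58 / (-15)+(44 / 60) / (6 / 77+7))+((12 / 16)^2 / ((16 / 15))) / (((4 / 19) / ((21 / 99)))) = 46091141 / 30694400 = 1.50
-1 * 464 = -464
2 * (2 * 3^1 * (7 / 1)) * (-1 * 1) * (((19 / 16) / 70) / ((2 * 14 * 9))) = -19 / 3360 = -0.01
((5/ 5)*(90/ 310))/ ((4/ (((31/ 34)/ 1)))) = 9/ 136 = 0.07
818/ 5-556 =-1962/ 5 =-392.40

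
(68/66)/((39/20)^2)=13600/50193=0.27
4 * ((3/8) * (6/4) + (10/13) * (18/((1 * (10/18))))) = 5301/52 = 101.94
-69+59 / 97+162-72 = 2096 / 97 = 21.61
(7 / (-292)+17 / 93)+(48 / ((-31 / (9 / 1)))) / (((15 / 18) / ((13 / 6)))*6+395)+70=9835608829 / 140260740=70.12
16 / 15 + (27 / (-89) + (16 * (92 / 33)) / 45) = 1.75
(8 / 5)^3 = 512 / 125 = 4.10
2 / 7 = 0.29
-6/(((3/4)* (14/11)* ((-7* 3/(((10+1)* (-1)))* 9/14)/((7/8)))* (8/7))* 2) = -847/432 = -1.96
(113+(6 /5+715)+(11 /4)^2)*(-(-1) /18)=66941 /1440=46.49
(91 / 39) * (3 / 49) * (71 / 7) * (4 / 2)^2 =284 / 49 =5.80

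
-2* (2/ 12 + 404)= -2425/ 3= -808.33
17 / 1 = 17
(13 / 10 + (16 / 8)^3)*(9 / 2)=837 / 20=41.85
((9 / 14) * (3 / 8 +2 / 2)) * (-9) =-891 / 112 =-7.96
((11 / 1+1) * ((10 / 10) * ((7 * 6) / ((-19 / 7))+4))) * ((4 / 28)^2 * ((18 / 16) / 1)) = -2943 / 931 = -3.16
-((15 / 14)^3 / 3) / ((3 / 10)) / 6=-625 / 2744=-0.23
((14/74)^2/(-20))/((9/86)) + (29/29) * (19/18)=63974/61605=1.04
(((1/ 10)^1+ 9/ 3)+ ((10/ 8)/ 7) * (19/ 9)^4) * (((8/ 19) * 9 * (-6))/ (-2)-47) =-236.84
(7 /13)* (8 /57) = 56 /741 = 0.08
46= 46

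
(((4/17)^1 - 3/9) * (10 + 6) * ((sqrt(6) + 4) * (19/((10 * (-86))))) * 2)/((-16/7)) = -266/2193 - 133 * sqrt(6)/4386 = -0.20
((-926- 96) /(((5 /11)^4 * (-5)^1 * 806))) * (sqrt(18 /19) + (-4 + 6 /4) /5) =-7481551 /2518750 + 22444653 * sqrt(38) /23928125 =2.81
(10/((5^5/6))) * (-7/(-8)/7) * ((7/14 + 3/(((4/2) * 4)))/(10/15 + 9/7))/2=441/820000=0.00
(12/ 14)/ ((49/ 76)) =456/ 343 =1.33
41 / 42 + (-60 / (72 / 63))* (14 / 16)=-15107 / 336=-44.96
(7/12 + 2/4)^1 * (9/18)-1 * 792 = -791.46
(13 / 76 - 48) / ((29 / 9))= -32715 / 2204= -14.84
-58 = -58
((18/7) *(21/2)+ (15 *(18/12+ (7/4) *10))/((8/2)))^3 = 60698457/64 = 948413.39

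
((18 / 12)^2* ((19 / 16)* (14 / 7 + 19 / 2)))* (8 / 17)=3933 / 272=14.46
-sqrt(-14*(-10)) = -2*sqrt(35) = -11.83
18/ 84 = 3/ 14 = 0.21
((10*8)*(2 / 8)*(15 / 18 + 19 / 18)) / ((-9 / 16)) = -5440 / 81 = -67.16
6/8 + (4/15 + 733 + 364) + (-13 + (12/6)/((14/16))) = 1087.30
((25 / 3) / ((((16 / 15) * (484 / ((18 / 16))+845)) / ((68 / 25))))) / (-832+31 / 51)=-39015 / 1946545108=-0.00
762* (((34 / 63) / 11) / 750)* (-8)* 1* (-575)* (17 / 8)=487.25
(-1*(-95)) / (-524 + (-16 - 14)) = -95 / 554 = -0.17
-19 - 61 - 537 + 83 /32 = -19661 /32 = -614.41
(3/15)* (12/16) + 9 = 183/20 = 9.15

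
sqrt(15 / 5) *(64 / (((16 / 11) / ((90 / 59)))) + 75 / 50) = 8097 *sqrt(3) / 118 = 118.85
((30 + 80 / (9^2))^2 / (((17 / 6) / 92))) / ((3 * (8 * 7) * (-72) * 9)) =-36225575 / 126482958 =-0.29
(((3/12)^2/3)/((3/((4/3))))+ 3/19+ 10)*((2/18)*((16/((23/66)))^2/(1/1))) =2381.38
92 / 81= 1.14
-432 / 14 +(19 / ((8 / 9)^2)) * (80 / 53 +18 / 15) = 2035827 / 59360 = 34.30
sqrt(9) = 3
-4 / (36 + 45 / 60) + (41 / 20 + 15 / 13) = 118291 / 38220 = 3.10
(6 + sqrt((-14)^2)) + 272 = 292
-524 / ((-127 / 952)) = 498848 / 127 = 3927.94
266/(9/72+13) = 304/15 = 20.27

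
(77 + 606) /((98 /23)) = 160.30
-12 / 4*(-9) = 27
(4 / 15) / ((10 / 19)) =38 / 75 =0.51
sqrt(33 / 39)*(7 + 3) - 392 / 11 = -392 / 11 + 10*sqrt(143) / 13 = -26.44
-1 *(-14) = 14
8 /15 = 0.53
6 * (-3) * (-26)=468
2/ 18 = 1/ 9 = 0.11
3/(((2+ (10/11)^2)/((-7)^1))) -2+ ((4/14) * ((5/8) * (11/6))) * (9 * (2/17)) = -246445/27132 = -9.08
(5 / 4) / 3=0.42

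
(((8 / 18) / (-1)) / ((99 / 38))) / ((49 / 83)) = -12616 / 43659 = -0.29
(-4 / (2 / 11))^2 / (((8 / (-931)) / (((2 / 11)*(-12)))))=122892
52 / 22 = 26 / 11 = 2.36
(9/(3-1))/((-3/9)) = -27/2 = -13.50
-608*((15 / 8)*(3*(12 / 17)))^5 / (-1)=851966353125 / 1419857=600036.73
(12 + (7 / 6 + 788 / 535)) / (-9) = -46993 / 28890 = -1.63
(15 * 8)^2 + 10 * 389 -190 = 18100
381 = 381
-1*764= -764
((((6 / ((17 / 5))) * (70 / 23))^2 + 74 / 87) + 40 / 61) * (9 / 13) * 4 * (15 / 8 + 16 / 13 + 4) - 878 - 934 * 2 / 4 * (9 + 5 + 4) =-397031537663575 / 45705456641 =-8686.74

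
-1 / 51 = -0.02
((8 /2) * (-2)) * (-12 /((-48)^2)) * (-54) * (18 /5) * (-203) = 16443 /10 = 1644.30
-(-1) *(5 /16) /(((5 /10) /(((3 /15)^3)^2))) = 1 /25000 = 0.00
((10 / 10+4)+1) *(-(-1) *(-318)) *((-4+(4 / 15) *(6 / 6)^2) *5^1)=35616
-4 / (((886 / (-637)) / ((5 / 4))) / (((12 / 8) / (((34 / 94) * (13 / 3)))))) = 3.44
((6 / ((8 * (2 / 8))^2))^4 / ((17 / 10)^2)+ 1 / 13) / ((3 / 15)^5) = 85878125 / 15028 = 5714.54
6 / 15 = 2 / 5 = 0.40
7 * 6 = 42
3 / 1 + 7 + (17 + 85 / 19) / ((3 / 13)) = 1958 / 19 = 103.05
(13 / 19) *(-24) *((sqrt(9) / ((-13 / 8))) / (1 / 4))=2304 / 19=121.26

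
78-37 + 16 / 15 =631 / 15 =42.07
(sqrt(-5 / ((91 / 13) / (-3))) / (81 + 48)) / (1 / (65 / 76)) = 0.01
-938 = -938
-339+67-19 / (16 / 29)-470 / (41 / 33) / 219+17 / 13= -191032091 / 622544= -306.86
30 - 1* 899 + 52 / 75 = -65123 / 75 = -868.31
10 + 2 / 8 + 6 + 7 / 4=18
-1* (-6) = 6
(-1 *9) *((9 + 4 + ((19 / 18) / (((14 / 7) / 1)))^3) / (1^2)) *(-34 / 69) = 453373 / 7776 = 58.30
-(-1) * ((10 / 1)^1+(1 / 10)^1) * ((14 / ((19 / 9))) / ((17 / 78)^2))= 38712492 / 27455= 1410.03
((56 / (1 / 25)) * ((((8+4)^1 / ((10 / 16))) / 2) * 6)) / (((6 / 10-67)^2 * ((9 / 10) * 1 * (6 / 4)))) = 13.55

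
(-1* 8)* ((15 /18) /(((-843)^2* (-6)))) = 10 /6395841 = 0.00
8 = 8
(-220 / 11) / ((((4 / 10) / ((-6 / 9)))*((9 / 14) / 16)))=22400 / 27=829.63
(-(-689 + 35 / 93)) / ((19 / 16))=1024672 / 1767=579.89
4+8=12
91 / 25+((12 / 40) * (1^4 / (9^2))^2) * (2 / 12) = 2388209 / 656100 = 3.64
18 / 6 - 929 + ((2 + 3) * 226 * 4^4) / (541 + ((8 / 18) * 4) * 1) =-383998 / 977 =-393.04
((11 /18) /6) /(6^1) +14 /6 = 2.35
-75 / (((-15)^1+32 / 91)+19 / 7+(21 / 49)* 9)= 65 / 7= 9.29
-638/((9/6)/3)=-1276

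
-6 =-6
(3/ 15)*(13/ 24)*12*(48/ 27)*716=74464/ 45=1654.76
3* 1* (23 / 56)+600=33669 / 56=601.23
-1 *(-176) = 176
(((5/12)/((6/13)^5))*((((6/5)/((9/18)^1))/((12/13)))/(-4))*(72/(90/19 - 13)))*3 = 91709371/271296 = 338.04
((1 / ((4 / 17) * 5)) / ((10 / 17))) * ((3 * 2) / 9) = 289 / 300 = 0.96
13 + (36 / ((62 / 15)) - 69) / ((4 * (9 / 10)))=-697 / 186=-3.75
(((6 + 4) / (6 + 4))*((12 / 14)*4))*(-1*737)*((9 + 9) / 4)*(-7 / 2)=39798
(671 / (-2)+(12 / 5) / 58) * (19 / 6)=-1848377 / 1740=-1062.29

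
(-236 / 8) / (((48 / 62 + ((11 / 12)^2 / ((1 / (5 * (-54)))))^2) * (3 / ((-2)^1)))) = 117056 / 306367533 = 0.00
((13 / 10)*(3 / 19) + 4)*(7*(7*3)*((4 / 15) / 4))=39151 / 950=41.21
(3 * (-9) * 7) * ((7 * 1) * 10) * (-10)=132300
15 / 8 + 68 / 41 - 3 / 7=3.10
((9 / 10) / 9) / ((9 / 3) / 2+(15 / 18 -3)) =-0.15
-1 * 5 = -5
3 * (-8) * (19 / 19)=-24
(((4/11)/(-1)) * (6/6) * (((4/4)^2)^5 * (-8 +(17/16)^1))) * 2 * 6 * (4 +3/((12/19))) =11655/44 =264.89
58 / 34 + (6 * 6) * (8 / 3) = 1661 / 17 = 97.71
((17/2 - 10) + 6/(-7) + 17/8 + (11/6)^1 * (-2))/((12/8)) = -655/252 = -2.60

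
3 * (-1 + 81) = 240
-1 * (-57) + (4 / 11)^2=6913 / 121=57.13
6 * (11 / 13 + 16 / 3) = 482 / 13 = 37.08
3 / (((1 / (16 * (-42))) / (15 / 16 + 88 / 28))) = -8226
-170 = -170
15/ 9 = 5/ 3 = 1.67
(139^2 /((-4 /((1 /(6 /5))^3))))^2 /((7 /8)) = 5832828765625 /653184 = 8929840.24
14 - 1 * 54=-40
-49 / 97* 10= -490 / 97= -5.05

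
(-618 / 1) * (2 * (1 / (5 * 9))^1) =-412 / 15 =-27.47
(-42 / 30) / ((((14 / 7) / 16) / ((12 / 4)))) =-168 / 5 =-33.60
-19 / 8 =-2.38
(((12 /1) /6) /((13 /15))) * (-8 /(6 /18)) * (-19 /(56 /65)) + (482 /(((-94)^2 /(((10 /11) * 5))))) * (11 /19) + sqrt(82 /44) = sqrt(902) /22 + 358894225 /293797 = 1222.94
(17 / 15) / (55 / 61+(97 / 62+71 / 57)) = 1221586 / 4000805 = 0.31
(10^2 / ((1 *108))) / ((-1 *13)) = -25 / 351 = -0.07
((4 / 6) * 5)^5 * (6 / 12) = 205.76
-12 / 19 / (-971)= 12 / 18449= 0.00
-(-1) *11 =11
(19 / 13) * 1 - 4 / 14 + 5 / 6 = 1097 / 546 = 2.01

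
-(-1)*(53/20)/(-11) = -53/220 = -0.24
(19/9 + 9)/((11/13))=1300/99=13.13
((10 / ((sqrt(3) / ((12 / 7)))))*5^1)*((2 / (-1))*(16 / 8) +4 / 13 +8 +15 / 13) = 14200*sqrt(3) / 91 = 270.28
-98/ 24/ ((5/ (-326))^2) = -1301881/ 75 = -17358.41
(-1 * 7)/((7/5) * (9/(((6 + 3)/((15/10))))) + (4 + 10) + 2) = -70/181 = -0.39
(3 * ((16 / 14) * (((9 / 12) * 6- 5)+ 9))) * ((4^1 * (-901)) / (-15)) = 245072 / 35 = 7002.06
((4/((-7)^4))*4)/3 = 16/7203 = 0.00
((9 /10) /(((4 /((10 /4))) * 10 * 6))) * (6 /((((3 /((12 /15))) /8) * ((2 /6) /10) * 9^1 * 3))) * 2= 4 /15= 0.27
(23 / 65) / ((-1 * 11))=-0.03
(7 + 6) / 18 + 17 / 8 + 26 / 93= 6979 / 2232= 3.13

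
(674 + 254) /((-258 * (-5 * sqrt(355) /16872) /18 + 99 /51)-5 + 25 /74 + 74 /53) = -2556878965373758464 /3636731386951349-8198300625880320 * sqrt(355) /3636731386951349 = -745.54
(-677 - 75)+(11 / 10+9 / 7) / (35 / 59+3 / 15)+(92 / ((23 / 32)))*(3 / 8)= -2296451 / 3276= -700.99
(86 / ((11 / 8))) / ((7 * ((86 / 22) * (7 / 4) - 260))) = -2752 / 77973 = -0.04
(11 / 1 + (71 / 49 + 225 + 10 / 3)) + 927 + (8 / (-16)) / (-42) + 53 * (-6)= 499679 / 588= 849.79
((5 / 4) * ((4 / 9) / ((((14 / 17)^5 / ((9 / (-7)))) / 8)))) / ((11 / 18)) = -63893565 / 2588278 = -24.69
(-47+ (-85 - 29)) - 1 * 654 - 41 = -856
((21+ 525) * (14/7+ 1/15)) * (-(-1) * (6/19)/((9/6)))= 22568/95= 237.56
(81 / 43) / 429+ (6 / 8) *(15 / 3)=92343 / 24596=3.75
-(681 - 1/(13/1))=-8852/13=-680.92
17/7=2.43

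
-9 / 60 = -3 / 20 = -0.15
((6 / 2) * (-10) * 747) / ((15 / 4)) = -5976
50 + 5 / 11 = 555 / 11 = 50.45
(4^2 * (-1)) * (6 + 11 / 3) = -464 / 3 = -154.67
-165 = -165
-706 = -706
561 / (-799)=-33 / 47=-0.70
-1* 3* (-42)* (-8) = -1008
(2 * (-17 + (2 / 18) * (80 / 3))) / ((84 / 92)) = -17434 / 567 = -30.75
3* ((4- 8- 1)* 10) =-150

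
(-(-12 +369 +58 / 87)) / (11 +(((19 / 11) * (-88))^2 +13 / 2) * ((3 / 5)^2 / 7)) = -1450 / 4863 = -0.30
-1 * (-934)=934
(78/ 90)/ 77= 13/ 1155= 0.01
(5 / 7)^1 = 5 / 7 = 0.71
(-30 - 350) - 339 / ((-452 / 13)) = -1481 / 4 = -370.25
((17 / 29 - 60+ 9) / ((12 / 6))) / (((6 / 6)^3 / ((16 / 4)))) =-2924 / 29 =-100.83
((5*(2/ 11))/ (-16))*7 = -35/ 88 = -0.40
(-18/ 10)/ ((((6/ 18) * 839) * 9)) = -3/ 4195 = -0.00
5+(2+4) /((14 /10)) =65 /7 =9.29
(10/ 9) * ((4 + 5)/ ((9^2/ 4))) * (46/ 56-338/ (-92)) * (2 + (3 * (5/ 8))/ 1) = 149575/ 17388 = 8.60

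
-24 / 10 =-12 / 5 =-2.40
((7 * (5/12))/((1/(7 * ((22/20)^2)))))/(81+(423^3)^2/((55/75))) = 0.00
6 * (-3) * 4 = -72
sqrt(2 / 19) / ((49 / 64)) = 64* sqrt(38) / 931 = 0.42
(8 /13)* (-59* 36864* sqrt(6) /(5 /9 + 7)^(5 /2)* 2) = -264259584* sqrt(102) /63869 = -41786.95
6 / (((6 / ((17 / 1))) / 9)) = 153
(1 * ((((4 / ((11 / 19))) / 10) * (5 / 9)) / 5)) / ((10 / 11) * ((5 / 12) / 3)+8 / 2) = 4 / 215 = 0.02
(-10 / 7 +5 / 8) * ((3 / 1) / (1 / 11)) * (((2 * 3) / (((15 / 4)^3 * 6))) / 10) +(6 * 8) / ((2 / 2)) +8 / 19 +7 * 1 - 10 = 754289 / 16625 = 45.37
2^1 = 2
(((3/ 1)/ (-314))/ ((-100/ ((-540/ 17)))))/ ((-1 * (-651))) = -27/ 5791730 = -0.00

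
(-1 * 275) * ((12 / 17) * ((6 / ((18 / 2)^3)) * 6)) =-4400 / 459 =-9.59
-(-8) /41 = 8 /41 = 0.20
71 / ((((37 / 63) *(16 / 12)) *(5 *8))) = 2.27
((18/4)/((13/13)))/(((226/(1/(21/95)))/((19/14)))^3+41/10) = 52926616125/586722846940793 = 0.00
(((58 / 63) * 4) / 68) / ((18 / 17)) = 29 / 567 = 0.05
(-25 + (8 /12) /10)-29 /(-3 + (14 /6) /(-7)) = -487 /30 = -16.23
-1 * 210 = -210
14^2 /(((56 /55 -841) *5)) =-0.05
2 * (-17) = -34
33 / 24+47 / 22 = 309 / 88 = 3.51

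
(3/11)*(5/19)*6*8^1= 720/209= 3.44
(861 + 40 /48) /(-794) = -1.09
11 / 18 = 0.61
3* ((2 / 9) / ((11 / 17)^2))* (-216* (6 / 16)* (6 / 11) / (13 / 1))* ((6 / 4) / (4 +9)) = -140454 / 224939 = -0.62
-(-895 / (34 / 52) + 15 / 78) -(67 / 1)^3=-132332311 / 442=-299394.37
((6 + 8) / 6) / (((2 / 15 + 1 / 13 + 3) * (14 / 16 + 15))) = 1820 / 39751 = 0.05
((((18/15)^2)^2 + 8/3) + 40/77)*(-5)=-759376/28875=-26.30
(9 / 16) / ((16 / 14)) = 63 / 128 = 0.49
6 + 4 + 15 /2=35 /2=17.50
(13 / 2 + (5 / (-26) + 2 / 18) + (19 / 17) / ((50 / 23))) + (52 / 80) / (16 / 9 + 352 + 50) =5012296937 / 722802600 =6.93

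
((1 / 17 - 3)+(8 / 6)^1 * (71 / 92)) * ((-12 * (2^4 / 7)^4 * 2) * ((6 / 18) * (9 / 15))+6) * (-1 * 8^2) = -71815907456 / 4693955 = -15299.66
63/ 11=5.73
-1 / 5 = -0.20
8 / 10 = 4 / 5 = 0.80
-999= -999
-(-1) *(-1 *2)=-2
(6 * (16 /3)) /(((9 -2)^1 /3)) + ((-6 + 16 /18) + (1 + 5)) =920 /63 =14.60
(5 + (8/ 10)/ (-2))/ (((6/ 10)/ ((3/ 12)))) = 23/ 12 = 1.92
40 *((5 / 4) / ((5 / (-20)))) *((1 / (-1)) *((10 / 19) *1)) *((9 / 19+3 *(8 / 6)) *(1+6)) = 1190000 / 361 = 3296.40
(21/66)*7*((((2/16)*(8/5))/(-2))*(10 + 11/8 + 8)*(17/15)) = -25823/5280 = -4.89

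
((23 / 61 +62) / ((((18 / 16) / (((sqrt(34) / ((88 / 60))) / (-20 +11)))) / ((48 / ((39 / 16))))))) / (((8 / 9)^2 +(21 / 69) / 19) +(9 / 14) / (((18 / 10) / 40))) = -35756528640 * sqrt(34) / 6523835747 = -31.96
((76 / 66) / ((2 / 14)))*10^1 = 2660 / 33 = 80.61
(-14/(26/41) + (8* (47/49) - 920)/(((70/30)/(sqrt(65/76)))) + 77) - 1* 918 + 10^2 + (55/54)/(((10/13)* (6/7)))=-6415147/8424 - 67056* sqrt(1235)/6517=-1123.13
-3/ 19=-0.16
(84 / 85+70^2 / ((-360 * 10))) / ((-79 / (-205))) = -46781 / 48348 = -0.97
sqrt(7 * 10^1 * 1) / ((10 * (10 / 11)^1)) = 11 * sqrt(70) / 100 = 0.92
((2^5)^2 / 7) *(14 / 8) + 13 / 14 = 3597 / 14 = 256.93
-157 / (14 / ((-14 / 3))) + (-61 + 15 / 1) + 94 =301 / 3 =100.33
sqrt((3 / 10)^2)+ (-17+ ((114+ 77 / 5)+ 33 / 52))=29467 / 260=113.33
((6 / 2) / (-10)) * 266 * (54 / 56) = -1539 / 20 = -76.95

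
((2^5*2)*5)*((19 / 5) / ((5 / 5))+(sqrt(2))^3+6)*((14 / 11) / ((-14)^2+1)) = 8960*sqrt(2) / 2167+43904 / 2167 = 26.11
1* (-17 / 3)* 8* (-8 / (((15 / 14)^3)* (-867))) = -175616 / 516375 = -0.34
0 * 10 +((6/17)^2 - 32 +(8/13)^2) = -1538332/48841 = -31.50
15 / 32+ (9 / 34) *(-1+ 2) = 399 / 544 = 0.73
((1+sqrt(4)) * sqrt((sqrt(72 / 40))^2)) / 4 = 9 * sqrt(5) / 20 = 1.01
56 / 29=1.93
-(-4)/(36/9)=1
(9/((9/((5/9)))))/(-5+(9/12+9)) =20/171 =0.12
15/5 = 3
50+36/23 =51.57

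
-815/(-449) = 815/449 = 1.82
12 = 12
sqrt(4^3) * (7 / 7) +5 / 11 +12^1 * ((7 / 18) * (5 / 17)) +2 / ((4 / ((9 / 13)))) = 148387 / 14586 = 10.17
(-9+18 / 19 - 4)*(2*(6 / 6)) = -458 / 19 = -24.11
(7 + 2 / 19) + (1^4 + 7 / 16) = 2597 / 304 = 8.54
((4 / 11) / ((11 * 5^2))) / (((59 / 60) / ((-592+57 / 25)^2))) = 10433090352 / 22309375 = 467.65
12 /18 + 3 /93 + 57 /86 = 10891 /7998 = 1.36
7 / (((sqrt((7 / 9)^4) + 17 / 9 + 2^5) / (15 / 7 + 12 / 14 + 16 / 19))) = 0.78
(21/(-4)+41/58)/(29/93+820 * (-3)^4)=-49011/716542324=-0.00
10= 10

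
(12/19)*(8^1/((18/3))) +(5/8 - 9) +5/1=-385/152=-2.53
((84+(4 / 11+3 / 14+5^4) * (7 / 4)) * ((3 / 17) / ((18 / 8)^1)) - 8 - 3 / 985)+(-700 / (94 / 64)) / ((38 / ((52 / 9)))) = 35481561811 / 2960750430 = 11.98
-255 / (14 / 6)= -765 / 7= -109.29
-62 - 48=-110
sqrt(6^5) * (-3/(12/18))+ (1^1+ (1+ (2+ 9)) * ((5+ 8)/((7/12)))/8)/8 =241/56 - 162 * sqrt(6) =-392.51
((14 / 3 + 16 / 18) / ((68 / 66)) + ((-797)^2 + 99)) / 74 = 32400983 / 3774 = 8585.32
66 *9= 594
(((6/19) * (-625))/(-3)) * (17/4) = 10625/38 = 279.61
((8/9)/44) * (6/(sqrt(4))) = 2/33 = 0.06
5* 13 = 65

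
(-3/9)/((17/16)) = -16/51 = -0.31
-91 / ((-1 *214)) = 91 / 214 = 0.43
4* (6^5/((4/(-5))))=-38880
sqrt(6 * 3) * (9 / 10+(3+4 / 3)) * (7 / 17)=1099 * sqrt(2) / 170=9.14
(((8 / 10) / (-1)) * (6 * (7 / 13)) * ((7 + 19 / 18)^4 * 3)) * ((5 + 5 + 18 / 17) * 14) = -814434071500 / 161109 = -5055174.27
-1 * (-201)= 201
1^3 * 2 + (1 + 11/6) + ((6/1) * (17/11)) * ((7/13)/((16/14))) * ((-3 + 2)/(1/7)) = -44185/1716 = -25.75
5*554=2770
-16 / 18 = -8 / 9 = -0.89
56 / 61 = 0.92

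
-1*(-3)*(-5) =-15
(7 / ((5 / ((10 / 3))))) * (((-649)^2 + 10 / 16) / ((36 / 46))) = 542507693 / 216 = 2511609.69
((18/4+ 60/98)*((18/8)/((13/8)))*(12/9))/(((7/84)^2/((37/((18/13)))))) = 36317.39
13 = 13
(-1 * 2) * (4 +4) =-16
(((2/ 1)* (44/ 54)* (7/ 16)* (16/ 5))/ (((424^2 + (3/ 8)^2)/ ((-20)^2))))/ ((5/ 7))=2207744/ 310653171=0.01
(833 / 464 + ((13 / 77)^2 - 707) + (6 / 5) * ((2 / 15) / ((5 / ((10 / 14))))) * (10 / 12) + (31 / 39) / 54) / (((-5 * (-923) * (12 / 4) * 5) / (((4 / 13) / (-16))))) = 10213502016079 / 52139170131048000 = 0.00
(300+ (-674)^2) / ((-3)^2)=454576 / 9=50508.44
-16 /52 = -0.31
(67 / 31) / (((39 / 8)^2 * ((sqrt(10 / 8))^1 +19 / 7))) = 2281216 / 56534049 - 420224 * sqrt(5) / 56534049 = 0.02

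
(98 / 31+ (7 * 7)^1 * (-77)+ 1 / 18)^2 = 4424876324521 / 311364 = 14211265.03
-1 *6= -6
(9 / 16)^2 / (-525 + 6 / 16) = -27 / 44768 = -0.00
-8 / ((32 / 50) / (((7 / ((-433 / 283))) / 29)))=49525 / 25114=1.97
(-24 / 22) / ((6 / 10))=-20 / 11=-1.82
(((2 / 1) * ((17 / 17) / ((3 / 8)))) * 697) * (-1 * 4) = -44608 / 3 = -14869.33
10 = 10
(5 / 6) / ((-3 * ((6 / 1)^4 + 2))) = -5 / 23364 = -0.00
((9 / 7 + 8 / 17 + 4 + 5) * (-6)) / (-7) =7680 / 833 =9.22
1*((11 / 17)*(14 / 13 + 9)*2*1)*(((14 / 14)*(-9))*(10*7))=-1815660 / 221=-8215.66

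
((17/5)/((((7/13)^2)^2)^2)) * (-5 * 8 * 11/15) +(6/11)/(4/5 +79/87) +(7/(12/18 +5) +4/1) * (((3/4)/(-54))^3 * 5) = -21094791707312758373021/1494797056704483840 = -14112.14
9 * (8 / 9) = 8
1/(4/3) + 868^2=753424.75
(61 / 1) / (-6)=-61 / 6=-10.17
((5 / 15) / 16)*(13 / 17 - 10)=-157 / 816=-0.19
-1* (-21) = 21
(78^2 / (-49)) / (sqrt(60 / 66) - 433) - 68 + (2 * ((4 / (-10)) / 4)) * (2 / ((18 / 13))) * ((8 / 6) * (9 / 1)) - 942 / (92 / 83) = -64222063200787 / 69728695890 + 6084 * sqrt(110) / 101056081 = -921.03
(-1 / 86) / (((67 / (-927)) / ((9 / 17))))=8343 / 97954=0.09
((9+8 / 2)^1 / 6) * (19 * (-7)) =-288.17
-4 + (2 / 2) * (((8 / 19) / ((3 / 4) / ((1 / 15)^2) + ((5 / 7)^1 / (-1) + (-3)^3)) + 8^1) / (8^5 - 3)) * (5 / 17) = -33433513252 / 8358528431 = -4.00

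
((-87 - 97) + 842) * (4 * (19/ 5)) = 50008/ 5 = 10001.60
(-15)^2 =225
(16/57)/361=16/20577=0.00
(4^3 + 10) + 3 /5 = 373 /5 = 74.60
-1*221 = -221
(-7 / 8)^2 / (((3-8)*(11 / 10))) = -49 / 352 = -0.14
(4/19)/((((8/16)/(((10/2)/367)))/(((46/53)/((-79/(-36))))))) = 66240/29195951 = 0.00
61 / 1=61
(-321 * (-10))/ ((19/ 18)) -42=56982/ 19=2999.05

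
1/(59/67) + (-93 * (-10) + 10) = 55527/59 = 941.14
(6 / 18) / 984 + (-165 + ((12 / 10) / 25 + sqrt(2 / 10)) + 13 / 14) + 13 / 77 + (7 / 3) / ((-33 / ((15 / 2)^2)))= -4768597301 / 28413000 + sqrt(5) / 5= -167.38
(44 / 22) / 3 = 2 / 3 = 0.67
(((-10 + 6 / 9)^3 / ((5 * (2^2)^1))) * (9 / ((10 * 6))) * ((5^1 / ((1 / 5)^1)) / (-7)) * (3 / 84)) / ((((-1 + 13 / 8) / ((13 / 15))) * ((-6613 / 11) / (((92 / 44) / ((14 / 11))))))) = -13156 / 4463775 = -0.00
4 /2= 2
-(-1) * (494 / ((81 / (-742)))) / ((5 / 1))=-366548 / 405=-905.06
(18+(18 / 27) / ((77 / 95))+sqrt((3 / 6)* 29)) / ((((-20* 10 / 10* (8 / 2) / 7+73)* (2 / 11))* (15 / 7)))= 539* sqrt(58) / 25860+15218 / 19395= 0.94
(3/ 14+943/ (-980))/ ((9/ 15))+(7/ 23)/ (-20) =-1.26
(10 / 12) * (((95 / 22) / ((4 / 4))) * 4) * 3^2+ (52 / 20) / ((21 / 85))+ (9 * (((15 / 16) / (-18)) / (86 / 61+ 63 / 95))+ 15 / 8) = 12584584601 / 88800096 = 141.72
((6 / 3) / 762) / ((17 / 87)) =29 / 2159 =0.01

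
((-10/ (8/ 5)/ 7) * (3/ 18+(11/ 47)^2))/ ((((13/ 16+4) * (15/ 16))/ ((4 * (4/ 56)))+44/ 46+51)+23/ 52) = -1404104000/ 484256951283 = -0.00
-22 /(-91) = 22 /91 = 0.24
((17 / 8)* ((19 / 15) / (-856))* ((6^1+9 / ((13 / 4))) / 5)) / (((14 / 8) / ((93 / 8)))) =-0.04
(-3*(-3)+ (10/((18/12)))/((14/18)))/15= 41/35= 1.17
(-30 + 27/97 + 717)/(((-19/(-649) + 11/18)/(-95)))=-73985260140/725657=-101956.24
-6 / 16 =-3 / 8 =-0.38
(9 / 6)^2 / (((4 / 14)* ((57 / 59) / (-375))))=-464625 / 152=-3056.74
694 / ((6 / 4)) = 1388 / 3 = 462.67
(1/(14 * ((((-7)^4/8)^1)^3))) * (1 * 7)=256/13841287201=0.00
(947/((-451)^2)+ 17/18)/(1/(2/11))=3474863/20136699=0.17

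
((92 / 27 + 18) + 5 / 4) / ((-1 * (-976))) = 2447 / 105408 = 0.02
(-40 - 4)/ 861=-44/ 861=-0.05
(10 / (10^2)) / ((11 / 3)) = 0.03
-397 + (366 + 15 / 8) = -233 / 8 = -29.12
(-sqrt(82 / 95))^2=82 / 95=0.86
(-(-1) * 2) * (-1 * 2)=-4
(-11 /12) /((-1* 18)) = 11 /216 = 0.05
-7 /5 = -1.40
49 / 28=7 / 4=1.75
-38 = -38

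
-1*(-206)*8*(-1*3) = -4944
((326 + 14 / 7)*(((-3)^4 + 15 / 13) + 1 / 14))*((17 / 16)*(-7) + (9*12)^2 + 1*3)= 114462391445 / 364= 314457119.35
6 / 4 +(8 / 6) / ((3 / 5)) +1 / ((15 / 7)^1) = 377 / 90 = 4.19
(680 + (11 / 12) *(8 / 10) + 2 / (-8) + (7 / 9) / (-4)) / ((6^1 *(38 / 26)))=397969 / 5130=77.58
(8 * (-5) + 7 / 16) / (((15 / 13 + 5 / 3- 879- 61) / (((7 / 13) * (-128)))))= -53172 / 18275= -2.91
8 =8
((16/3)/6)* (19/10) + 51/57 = 2209/855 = 2.58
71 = 71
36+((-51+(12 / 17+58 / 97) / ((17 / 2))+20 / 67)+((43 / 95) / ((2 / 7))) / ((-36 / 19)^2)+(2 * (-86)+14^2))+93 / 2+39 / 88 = 15218376661259 / 267757760160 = 56.84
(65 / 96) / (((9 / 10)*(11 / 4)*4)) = 0.07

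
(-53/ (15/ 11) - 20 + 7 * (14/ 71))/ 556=-61223/ 592140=-0.10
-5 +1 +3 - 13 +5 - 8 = -17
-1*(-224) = 224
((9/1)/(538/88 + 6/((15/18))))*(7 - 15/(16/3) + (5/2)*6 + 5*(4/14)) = 1142955/82012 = 13.94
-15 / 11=-1.36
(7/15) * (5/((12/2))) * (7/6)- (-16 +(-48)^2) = -247055/108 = -2287.55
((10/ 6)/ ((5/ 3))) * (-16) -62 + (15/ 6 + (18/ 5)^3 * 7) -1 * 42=52273/ 250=209.09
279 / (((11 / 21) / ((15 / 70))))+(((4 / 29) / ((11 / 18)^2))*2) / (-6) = 800145 / 7018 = 114.01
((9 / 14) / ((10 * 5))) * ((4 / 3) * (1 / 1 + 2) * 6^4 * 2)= 23328 / 175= 133.30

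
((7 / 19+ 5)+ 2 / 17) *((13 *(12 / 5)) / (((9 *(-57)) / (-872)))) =80349568 / 276165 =290.95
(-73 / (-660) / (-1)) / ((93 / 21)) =-511 / 20460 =-0.02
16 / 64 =1 / 4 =0.25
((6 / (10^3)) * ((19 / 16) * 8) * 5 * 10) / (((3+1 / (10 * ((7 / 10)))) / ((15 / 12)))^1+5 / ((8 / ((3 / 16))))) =12768 / 11789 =1.08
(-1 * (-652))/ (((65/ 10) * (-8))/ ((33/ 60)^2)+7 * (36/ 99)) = -19723/ 5123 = -3.85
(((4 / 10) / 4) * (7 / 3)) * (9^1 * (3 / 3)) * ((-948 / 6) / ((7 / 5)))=-237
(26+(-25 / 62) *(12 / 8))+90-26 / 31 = 14205 / 124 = 114.56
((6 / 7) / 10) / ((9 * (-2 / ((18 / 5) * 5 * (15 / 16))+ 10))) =9 / 9338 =0.00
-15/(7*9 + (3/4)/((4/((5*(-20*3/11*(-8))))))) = -55/381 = -0.14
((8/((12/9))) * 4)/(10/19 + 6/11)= 627/28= 22.39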